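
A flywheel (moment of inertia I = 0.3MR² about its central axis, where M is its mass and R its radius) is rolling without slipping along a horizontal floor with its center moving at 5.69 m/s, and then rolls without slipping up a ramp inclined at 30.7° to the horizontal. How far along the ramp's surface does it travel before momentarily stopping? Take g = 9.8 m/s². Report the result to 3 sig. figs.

With I = 0.3MR², the ratio k = I/(MR²) is 0.3.
Since it rolls without slipping, ω = v/R and KE = ½Mv² + ½Iω² = ½(1+k)Mv² = (13/20)Mv².
Setting this equal to Mgh gives the vertical rise h = (1+k)v₀²/(2g) = 1.3×5.69²/(2×9.8) = 2.147 m.
The distance along the slope is d = h/sinθ = 2.147/sin30.7° ≈ 4.21 m.

d ≈ 4.21 m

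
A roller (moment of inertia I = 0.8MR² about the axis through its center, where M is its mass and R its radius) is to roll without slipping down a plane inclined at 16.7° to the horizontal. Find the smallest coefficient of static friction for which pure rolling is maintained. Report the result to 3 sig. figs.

μ_min ≈ 0.133

For this body I = 0.8MR², i.e. k = I/(MR²) = 0.8.
Along the incline Mg sinθ − f = Ma, and torque about the center fR = Iα = kMR²(a/R) gives f = kMa.
These give a = g sinθ/(1+k) and the required friction f = kMg sinθ/(1+k).
With N = Mg cosθ, the no-slip condition f ≤ μN gives μ_min = f/N = k tanθ/(1+k).
μ_min = 0.8 × tan16.7° / 1.8 ≈ 0.133.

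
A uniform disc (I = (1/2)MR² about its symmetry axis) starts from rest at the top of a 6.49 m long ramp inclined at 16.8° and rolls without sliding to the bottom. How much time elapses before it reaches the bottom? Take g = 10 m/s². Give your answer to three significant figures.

Here I = (1/2)MR², so the shape factor k = I/(MR²) = 0.5.
Translational: Mg sinθ − f = Ma. Rotational about the CM: fR = Iα = kMRa, so f = kMa.
Hence a = g sinθ/(1+k) = 10×sin16.8°/1.5 = 1.927 m/s².
Starting from rest, L = ½at², so t = √(2L/a) = √(2×6.49/1.927) ≈ 2.60 s.

t ≈ 2.60 s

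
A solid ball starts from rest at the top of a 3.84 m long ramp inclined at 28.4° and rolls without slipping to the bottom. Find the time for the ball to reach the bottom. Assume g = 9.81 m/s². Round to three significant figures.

t ≈ 1.52 s

For this body I = (2/5)MR², i.e. k = I/(MR²) = 0.4.
Newton's second law down the slope: Mg sinθ − f = Ma. The torque equation fR = Iα (with α = a/R) gives f = kMa.
Hence a = g sinθ/(1+k) = 9.81×sin28.4°/1.4 = 3.333 m/s².
Starting from rest, L = ½at², so t = √(2L/a) = √(2×3.84/3.333) ≈ 1.52 s.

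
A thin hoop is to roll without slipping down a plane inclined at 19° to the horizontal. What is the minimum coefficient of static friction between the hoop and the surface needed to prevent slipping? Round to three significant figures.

μ_min ≈ 0.172

For this body I = MR², i.e. k = I/(MR²) = 1.
Newton's second law down the slope: Mg sinθ − f = Ma. The torque equation fR = Iα (with α = a/R) gives f = kMa.
These give a = g sinθ/(1+k) and the required friction f = kMg sinθ/(1+k).
With N = Mg cosθ, the no-slip condition f ≤ μN gives μ_min = f/N = k tanθ/(1+k).
μ_min = 1 × tan19° / 2 ≈ 0.172.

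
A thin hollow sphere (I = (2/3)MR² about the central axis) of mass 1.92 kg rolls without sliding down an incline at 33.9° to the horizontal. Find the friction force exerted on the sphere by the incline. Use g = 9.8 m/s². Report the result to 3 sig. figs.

f ≈ 4.20 N

Here I = (2/3)MR², so the shape factor k = I/(MR²) = 2/3.
Translational: Mg sinθ − f = Ma. Rotational about the CM: fR = Iα = kMRa, so f = kMa.
Combining, a = g sinθ/(1+k) and f = kMa = kMg sinθ/(1+k).
f = (2/3) × 1.92 × 9.8 × sin33.9° / 1.667 ≈ 4.20 N.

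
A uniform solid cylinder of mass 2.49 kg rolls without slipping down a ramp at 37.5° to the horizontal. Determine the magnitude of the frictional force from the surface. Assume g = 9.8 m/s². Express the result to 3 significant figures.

With I = (1/2)MR², the ratio k = I/(MR²) is 0.5.
Newton's second law down the slope: Mg sinθ − f = Ma. The torque equation fR = Iα (with α = a/R) gives f = kMa.
Combining, a = g sinθ/(1+k) and f = kMa = kMg sinθ/(1+k).
f = 0.5 × 2.49 × 9.8 × sin37.5° / 1.5 ≈ 4.95 N.

f ≈ 4.95 N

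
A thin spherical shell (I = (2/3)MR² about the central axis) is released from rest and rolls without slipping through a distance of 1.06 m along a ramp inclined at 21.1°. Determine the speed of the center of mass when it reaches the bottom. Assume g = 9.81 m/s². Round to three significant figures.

v ≈ 2.12 m/s

For this body I = (2/3)MR², i.e. k = I/(MR²) = 2/3.
Pure rolling means v = ωR; then KE = ½Mv² + ½I(v/R)² = ½(1+k)Mv² = (5/6)Mv².
The vertical drop is h = L sinθ = 1.06 × sin21.1° = 0.3816 m.
Setting Mgh = (5/6)Mv² gives v = √(2gh/(1+k)) = √(2·9.81·0.3816/1.667) ≈ 2.12 m/s.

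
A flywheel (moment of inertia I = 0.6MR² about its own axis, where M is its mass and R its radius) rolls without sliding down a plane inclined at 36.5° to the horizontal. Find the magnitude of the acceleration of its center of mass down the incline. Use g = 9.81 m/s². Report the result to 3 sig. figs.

With I = 0.6MR², the ratio k = I/(MR²) is 0.6.
Newton's second law down the slope: Mg sinθ − f = Ma. The torque equation fR = Iα (with α = a/R) gives f = kMa.
Eliminating f: Mg sinθ = (1+k)Ma, so a = g sinθ/(1+k) = 9.81 × sin36.5° / 1.6 ≈ 3.65 m/s².

a ≈ 3.65 m/s²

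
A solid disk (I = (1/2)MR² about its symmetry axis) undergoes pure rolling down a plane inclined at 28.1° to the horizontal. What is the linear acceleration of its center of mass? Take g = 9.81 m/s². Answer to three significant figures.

a ≈ 3.08 m/s²

Here I = (1/2)MR², so the shape factor k = I/(MR²) = 0.5.
Translational: Mg sinθ − f = Ma. Rotational about the CM: fR = Iα = kMRa, so f = kMa.
Eliminating f: Mg sinθ = (1+k)Ma, so a = g sinθ/(1+k) = 9.81 × sin28.1° / 1.5 ≈ 3.08 m/s².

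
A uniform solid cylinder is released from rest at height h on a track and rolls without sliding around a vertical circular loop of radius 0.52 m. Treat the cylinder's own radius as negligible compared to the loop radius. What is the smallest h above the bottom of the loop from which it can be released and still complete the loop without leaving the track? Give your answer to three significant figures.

With I = (1/2)MR², the ratio k = I/(MR²) is 0.5.
At the top, contact is just lost when gravity alone supplies the centripetal force: Mg = Mv_top²/r, i.e. v_top² = gr.
With ω = v/R, the kinetic energy at speed v is ½(1+k)Mv² = (3/4)Mv².
Energy conservation from release (height h) to the top (height 2r): Mgh = Mg(2r) + (3/4)M·gr.
Thus h_min = 2r + (1+k)r/2 = r(2 + 1.5/2) = 0.52 × 2.75 ≈ 1.43 m.

h_min ≈ 1.43 m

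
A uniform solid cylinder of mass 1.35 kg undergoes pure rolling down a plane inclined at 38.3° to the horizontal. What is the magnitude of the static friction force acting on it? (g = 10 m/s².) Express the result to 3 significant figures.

f ≈ 2.79 N

The moment of inertia is (1/2)MR², giving k ≡ I/(MR²) = 0.5.
Along the incline Mg sinθ − f = Ma, and torque about the center fR = Iα = kMR²(a/R) gives f = kMa.
Combining, a = g sinθ/(1+k) and f = kMa = kMg sinθ/(1+k).
f = 0.5 × 1.35 × 10 × sin38.3° / 1.5 ≈ 2.79 N.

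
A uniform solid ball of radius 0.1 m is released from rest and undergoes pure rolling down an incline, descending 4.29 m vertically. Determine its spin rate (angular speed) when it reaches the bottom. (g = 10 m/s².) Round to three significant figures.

ω ≈ 78.3 rad/s

The moment of inertia is (2/5)MR², giving k ≡ I/(MR²) = 0.4.
Since it rolls without slipping, ω = v/R and KE = ½Mv² + ½Iω² = ½(1+k)Mv² = (7/10)Mv².
Energy conservation Mgh = ½(1+k)Mv² gives v = √(2gh/(1+k)) = √(2 × 10 × 4.29 / 1.4) = 7.829 m/s.
The angular speed follows from ω = v/R = 7.829/0.1 ≈ 78.3 rad/s.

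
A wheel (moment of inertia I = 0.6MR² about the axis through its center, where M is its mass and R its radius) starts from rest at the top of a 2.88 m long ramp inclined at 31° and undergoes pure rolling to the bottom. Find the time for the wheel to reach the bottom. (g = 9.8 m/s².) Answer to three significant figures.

t ≈ 1.35 s

With I = 0.6MR², the ratio k = I/(MR²) is 0.6.
Translational: Mg sinθ − f = Ma. Rotational about the CM: fR = Iα = kMRa, so f = kMa.
Hence a = g sinθ/(1+k) = 9.8×sin31°/1.6 = 3.155 m/s².
Starting from rest, L = ½at², so t = √(2L/a) = √(2×2.88/3.155) ≈ 1.35 s.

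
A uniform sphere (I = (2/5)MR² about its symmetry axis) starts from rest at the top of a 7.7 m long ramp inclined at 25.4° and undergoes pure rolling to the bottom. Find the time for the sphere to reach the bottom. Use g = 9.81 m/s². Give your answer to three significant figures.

The moment of inertia is (2/5)MR², giving k ≡ I/(MR²) = 0.4.
Newton's second law down the slope: Mg sinθ − f = Ma. The torque equation fR = Iα (with α = a/R) gives f = kMa.
Hence a = g sinθ/(1+k) = 9.81×sin25.4°/1.4 = 3.006 m/s².
With constant a from rest, t = √(2L/a) = √(2·7.7/3.006) ≈ 2.26 s.

t ≈ 2.26 s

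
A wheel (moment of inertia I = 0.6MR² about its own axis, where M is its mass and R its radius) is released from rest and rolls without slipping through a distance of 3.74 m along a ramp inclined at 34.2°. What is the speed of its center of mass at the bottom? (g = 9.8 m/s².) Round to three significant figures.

The moment of inertia is 0.6MR², giving k ≡ I/(MR²) = 0.6.
Rolling without slipping gives ω = v/R, so the total kinetic energy is ½Mv² + ½Iω² = ½(1+k)Mv² = (4/5)Mv².
The vertical drop is h = L sinθ = 3.74 × sin34.2° = 2.102 m.
Energy conservation: Mgh = (4/5)Mv², so v = √(2gh/(1+k)) = √(2 × 9.8 × 2.102 / 1.6) ≈ 5.07 m/s.

v ≈ 5.07 m/s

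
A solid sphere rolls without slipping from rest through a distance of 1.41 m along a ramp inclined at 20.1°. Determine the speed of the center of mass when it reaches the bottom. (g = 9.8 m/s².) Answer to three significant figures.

With I = (2/5)MR², the ratio k = I/(MR²) is 0.4.
The rolling condition ω = v/R makes the rotational term ½I(v/R)² = ½kMv², so KE_total = ½(1+k)Mv² = (7/10)Mv².
The vertical drop is h = L sinθ = 1.41 × sin20.1° = 0.4846 m.
Energy conservation: Mgh = (7/10)Mv², so v = √(2gh/(1+k)) = √(2 × 9.8 × 0.4846 / 1.4) ≈ 2.60 m/s.

v ≈ 2.60 m/s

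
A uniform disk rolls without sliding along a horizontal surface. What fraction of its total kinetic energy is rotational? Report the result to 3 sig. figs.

fraction ≈ 0.333

Here I = (1/2)MR², so the shape factor k = I/(MR²) = 0.5.
Since ω = v/R, the translational part is ½Mv² and the rotational part is ½I(v/R)² = ½kMv²; the total is ½(1+k)Mv².
The rotational fraction is therefore k/(1+k) = 0.5/1.5 ≈ 0.333.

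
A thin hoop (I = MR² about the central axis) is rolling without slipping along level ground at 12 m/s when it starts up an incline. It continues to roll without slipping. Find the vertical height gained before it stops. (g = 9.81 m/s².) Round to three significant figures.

The moment of inertia is MR², giving k ≡ I/(MR²) = 1.
Rolling without slipping gives ω = v/R, so the total kinetic energy is ½Mv² + ½Iω² = ½(1+k)Mv² = Mv².
All of this converts to potential energy at the highest point: Mv₀² = Mgh.
Thus h = (1+k)v₀²/(2g) = 2 × 12² / (2 × 9.81) ≈ 14.7 m.

h ≈ 14.7 m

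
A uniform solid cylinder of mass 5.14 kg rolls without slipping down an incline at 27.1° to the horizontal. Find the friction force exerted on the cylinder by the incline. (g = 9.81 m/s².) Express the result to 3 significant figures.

For this body I = (1/2)MR², i.e. k = I/(MR²) = 0.5.
Newton's second law down the slope: Mg sinθ − f = Ma. The torque equation fR = Iα (with α = a/R) gives f = kMa.
Combining, a = g sinθ/(1+k) and f = kMa = kMg sinθ/(1+k).
f = 0.5 × 5.14 × 9.81 × sin27.1° / 1.5 ≈ 7.66 N.

f ≈ 7.66 N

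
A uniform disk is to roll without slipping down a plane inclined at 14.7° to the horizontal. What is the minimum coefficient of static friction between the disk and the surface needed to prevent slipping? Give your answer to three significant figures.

For this body I = (1/2)MR², i.e. k = I/(MR²) = 0.5.
Translational: Mg sinθ − f = Ma. Rotational about the CM: fR = Iα = kMRa, so f = kMa.
These give a = g sinθ/(1+k) and the required friction f = kMg sinθ/(1+k).
The normal force is N = Mg cosθ, so μ_min = f/N = k tanθ/(1+k).
μ_min = 0.5 × tan14.7° / 1.5 ≈ 0.0874.

μ_min ≈ 0.0874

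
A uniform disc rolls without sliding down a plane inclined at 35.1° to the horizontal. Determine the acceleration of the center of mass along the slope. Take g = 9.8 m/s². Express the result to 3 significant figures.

The moment of inertia is (1/2)MR², giving k ≡ I/(MR²) = 0.5.
Translational: Mg sinθ − f = Ma. Rotational about the CM: fR = Iα = kMRa, so f = kMa.
Eliminating f: Mg sinθ = (1+k)Ma, so a = g sinθ/(1+k) = 9.8 × sin35.1° / 1.5 ≈ 3.76 m/s².

a ≈ 3.76 m/s²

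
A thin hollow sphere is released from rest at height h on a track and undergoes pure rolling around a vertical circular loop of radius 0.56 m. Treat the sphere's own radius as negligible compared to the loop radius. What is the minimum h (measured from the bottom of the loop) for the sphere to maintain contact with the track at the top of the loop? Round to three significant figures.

h_min ≈ 1.59 m

With I = (2/3)MR², the ratio k = I/(MR²) is 2/3.
At the top, contact is just lost when gravity alone supplies the centripetal force: Mg = Mv_top²/r, i.e. v_top² = gr.
With ω = v/R, the kinetic energy at speed v is ½(1+k)Mv² = (5/6)Mv².
Energy conservation from release (height h) to the top (height 2r): Mgh = Mg(2r) + (5/6)M·gr.
Thus h_min = 2r + (1+k)r/2 = r(2 + 1.667/2) = 0.56 × 2.833 ≈ 1.59 m.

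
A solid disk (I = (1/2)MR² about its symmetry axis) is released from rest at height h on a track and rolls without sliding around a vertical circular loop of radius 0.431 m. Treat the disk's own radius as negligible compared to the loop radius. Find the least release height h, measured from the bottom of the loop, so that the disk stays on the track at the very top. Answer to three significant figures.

h_min ≈ 1.19 m

The moment of inertia is (1/2)MR², giving k ≡ I/(MR²) = 0.5.
At the top of the loop, the minimum-contact condition is Mg = Mv_top²/r, so v_top² = gr.
With ω = v/R, the kinetic energy at speed v is ½(1+k)Mv² = (3/4)Mv².
Energy conservation from release (height h) to the top (height 2r): Mgh = Mg(2r) + (3/4)M·gr.
Thus h_min = 2r + (1+k)r/2 = r(2 + 1.5/2) = 0.431 × 2.75 ≈ 1.19 m.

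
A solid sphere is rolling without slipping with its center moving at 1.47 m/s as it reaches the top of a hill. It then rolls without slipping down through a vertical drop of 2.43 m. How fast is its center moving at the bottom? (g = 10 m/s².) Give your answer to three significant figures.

For this body I = (2/5)MR², i.e. k = I/(MR²) = 0.4.
Rolling without slipping gives ω = v/R, so the total kinetic energy is ½Mv² + ½Iω² = ½(1+k)Mv² = (7/10)Mv².
Conserving energy between top and bottom: (7/10)Mv² = (7/10)Mv₀² + Mgh, hence v² = v₀² + 2gh/(1+k).
v = √(1.47² + 2×10×2.43/1.4) = √36.88 ≈ 6.07 m/s.

v ≈ 6.07 m/s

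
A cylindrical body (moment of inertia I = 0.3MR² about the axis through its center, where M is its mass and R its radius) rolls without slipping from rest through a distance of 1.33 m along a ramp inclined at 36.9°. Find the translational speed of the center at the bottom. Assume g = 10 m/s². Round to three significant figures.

The moment of inertia is 0.3MR², giving k ≡ I/(MR²) = 0.3.
Since it rolls without slipping, ω = v/R and KE = ½Mv² + ½Iω² = ½(1+k)Mv² = (13/20)Mv².
The vertical drop is h = L sinθ = 1.33 × sin36.9° = 0.7986 m.
Energy conservation: Mgh = (13/20)Mv², so v = √(2gh/(1+k)) = √(2 × 10 × 0.7986 / 1.3) ≈ 3.51 m/s.

v ≈ 3.51 m/s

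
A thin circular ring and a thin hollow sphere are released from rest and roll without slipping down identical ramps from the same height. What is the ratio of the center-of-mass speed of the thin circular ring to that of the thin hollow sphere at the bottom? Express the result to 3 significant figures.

Each satisfies Mgh = ½(1+k)Mv² with k = I/(MR²), so v ∝ 1/√(1+k).
For the thin circular ring k = 1; for the thin hollow sphere k = 2/3.
v₁/v₂ = √((1+k₂)/(1+k₁)) = √(1.667/2) ≈ 0.913.

v_ratio ≈ 0.913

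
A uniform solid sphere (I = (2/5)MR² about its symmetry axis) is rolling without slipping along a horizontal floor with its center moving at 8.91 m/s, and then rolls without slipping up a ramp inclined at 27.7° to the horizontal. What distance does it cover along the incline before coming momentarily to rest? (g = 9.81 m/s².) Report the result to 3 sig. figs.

d ≈ 12.2 m

The moment of inertia is (2/5)MR², giving k ≡ I/(MR²) = 0.4.
Rolling without slipping gives ω = v/R, so the total kinetic energy is ½Mv² + ½Iω² = ½(1+k)Mv² = (7/10)Mv².
Setting this equal to Mgh gives the vertical rise h = (1+k)v₀²/(2g) = 1.4×8.91²/(2×9.81) = 5.665 m.
Along the incline, d = h/sinθ = 5.665/sin27.7° ≈ 12.2 m.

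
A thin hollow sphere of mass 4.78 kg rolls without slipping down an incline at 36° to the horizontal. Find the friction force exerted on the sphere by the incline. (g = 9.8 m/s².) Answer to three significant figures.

f ≈ 11.0 N

Here I = (2/3)MR², so the shape factor k = I/(MR²) = 2/3.
Newton's second law down the slope: Mg sinθ − f = Ma. The torque equation fR = Iα (with α = a/R) gives f = kMa.
Combining, a = g sinθ/(1+k) and f = kMa = kMg sinθ/(1+k).
f = (2/3) × 4.78 × 9.8 × sin36° / 1.667 ≈ 11.0 N.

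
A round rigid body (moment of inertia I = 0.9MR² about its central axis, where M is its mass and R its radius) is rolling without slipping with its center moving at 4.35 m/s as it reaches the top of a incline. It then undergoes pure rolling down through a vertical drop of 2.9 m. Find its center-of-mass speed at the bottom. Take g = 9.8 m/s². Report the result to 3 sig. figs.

v ≈ 6.99 m/s

Here I = 0.9MR², so the shape factor k = I/(MR²) = 0.9.
Since it rolls without slipping, ω = v/R and KE = ½Mv² + ½Iω² = ½(1+k)Mv² = (19/20)Mv².
Energy conservation: (19/20)Mv₀² + Mgh = (19/20)Mv², so v² = v₀² + 2gh/(1+k).
v = √(4.35² + 2×9.8×2.9/1.9) = √48.84 ≈ 6.99 m/s.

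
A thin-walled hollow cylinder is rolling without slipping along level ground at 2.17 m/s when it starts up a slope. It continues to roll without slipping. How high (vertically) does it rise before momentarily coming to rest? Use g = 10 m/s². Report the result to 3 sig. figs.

With I = MR², the ratio k = I/(MR²) is 1.
Since it rolls without slipping, ω = v/R and KE = ½Mv² + ½Iω² = ½(1+k)Mv² = Mv².
All of this converts to potential energy at the highest point: Mv₀² = Mgh.
Thus h = (1+k)v₀²/(2g) = 2 × 2.17² / (2 × 10) ≈ 0.471 m.

h ≈ 0.471 m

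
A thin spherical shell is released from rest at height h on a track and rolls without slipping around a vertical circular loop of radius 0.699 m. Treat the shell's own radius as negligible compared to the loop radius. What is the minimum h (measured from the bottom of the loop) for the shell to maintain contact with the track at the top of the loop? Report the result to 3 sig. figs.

h_min ≈ 1.98 m

Here I = (2/3)MR², so the shape factor k = I/(MR²) = 2/3.
At the top, contact is just lost when gravity alone supplies the centripetal force: Mg = Mv_top²/r, i.e. v_top² = gr.
With ω = v/R, the kinetic energy at speed v is ½(1+k)Mv² = (5/6)Mv².
Energy conservation from release (height h) to the top (height 2r): Mgh = Mg(2r) + (5/6)M·gr.
Thus h_min = 2r + (1+k)r/2 = r(2 + 1.667/2) = 0.699 × 2.833 ≈ 1.98 m.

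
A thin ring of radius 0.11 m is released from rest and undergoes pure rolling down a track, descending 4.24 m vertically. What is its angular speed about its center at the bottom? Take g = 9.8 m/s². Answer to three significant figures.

ω ≈ 58.6 rad/s

For this body I = MR², i.e. k = I/(MR²) = 1.
Since it rolls without slipping, ω = v/R and KE = ½Mv² + ½Iω² = ½(1+k)Mv² = Mv².
Energy conservation Mgh = ½(1+k)Mv² gives v = √(2gh/(1+k)) = √(2 × 9.8 × 4.24 / 2) = 6.446 m/s.
Then ω = v/R = 6.446 / 0.11 ≈ 58.6 rad/s.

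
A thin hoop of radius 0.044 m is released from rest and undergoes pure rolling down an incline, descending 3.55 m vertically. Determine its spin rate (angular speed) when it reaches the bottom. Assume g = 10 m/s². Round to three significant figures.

With I = MR², the ratio k = I/(MR²) is 1.
The rolling condition ω = v/R makes the rotational term ½I(v/R)² = ½kMv², so KE_total = ½(1+k)Mv² = Mv².
Energy conservation Mgh = ½(1+k)Mv² gives v = √(2gh/(1+k)) = √(2 × 10 × 3.55 / 2) = 5.958 m/s.
Then ω = v/R = 5.958 / 0.044 ≈ 135 rad/s.

ω ≈ 135 rad/s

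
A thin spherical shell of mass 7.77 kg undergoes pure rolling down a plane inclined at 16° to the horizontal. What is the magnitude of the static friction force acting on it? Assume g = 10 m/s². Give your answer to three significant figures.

f ≈ 8.57 N

With I = (2/3)MR², the ratio k = I/(MR²) is 2/3.
Along the incline Mg sinθ − f = Ma, and torque about the center fR = Iα = kMR²(a/R) gives f = kMa.
Combining, a = g sinθ/(1+k) and f = kMa = kMg sinθ/(1+k).
f = (2/3) × 7.77 × 10 × sin16° / 1.667 ≈ 8.57 N.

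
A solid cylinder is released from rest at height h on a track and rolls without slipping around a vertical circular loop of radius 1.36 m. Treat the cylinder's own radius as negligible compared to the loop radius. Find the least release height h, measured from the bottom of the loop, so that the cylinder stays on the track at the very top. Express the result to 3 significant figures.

h_min ≈ 3.74 m

Here I = (1/2)MR², so the shape factor k = I/(MR²) = 0.5.
At the top, contact is just lost when gravity alone supplies the centripetal force: Mg = Mv_top²/r, i.e. v_top² = gr.
With ω = v/R, the kinetic energy at speed v is ½(1+k)Mv² = (3/4)Mv².
Energy conservation from release (height h) to the top (height 2r): Mgh = Mg(2r) + (3/4)M·gr.
Thus h_min = 2r + (1+k)r/2 = r(2 + 1.5/2) = 1.36 × 2.75 ≈ 3.74 m.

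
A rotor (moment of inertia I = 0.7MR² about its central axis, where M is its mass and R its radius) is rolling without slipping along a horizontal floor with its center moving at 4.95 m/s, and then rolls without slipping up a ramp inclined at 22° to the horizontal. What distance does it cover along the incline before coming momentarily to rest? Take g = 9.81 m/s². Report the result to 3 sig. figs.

d ≈ 5.67 m

The moment of inertia is 0.7MR², giving k ≡ I/(MR²) = 0.7.
Since it rolls without slipping, ω = v/R and KE = ½Mv² + ½Iω² = ½(1+k)Mv² = (17/20)Mv².
Setting this equal to Mgh gives the vertical rise h = (1+k)v₀²/(2g) = 1.7×4.95²/(2×9.81) = 2.123 m.
Along the incline, d = h/sinθ = 2.123/sin22° ≈ 5.67 m.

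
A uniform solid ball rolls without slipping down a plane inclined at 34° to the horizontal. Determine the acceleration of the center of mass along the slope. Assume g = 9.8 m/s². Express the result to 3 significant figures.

a ≈ 3.91 m/s²

For this body I = (2/5)MR², i.e. k = I/(MR²) = 0.4.
Newton's second law down the slope: Mg sinθ − f = Ma. The torque equation fR = Iα (with α = a/R) gives f = kMa.
Eliminating f: Mg sinθ = (1+k)Ma, so a = g sinθ/(1+k) = 9.8 × sin34° / 1.4 ≈ 3.91 m/s².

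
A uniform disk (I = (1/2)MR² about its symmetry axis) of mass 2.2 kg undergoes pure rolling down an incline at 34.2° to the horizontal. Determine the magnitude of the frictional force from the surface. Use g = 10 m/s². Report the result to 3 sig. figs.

The moment of inertia is (1/2)MR², giving k ≡ I/(MR²) = 0.5.
Along the incline Mg sinθ − f = Ma, and torque about the center fR = Iα = kMR²(a/R) gives f = kMa.
Combining, a = g sinθ/(1+k) and f = kMa = kMg sinθ/(1+k).
f = 0.5 × 2.2 × 10 × sin34.2° / 1.5 ≈ 4.12 N.

f ≈ 4.12 N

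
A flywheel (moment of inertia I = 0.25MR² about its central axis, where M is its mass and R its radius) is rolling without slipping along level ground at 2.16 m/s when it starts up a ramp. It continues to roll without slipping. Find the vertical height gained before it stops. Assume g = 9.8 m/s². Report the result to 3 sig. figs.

For this body I = 0.25MR², i.e. k = I/(MR²) = 0.25.
Pure rolling means v = ωR; then KE = ½Mv² + ½I(v/R)² = ½(1+k)Mv² = (5/8)Mv².
At the top the kinetic energy is zero, so (5/8)Mv₀² = Mgh.
Thus h = (1+k)v₀²/(2g) = 1.25 × 2.16² / (2 × 9.8) ≈ 0.298 m.

h ≈ 0.298 m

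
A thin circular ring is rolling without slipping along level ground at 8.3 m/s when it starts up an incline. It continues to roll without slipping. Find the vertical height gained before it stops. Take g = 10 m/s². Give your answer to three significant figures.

The moment of inertia is MR², giving k ≡ I/(MR²) = 1.
Rolling without slipping gives ω = v/R, so the total kinetic energy is ½Mv² + ½Iω² = ½(1+k)Mv² = Mv².
At the top the kinetic energy is zero, so Mv₀² = Mgh.
Thus h = (1+k)v₀²/(2g) = 2 × 8.3² / (2 × 10) ≈ 6.89 m.

h ≈ 6.89 m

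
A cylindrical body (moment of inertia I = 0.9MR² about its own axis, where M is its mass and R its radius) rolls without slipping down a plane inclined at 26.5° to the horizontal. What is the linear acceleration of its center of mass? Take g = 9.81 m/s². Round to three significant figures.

a ≈ 2.30 m/s²

With I = 0.9MR², the ratio k = I/(MR²) is 0.9.
Newton's second law down the slope: Mg sinθ − f = Ma. The torque equation fR = Iα (with α = a/R) gives f = kMa.
Eliminating f: Mg sinθ = (1+k)Ma, so a = g sinθ/(1+k) = 9.81 × sin26.5° / 1.9 ≈ 2.30 m/s².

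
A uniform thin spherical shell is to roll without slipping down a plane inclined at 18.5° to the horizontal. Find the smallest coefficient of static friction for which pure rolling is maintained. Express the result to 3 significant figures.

μ_min ≈ 0.134

Here I = (2/3)MR², so the shape factor k = I/(MR²) = 2/3.
Along the incline Mg sinθ − f = Ma, and torque about the center fR = Iα = kMR²(a/R) gives f = kMa.
These give a = g sinθ/(1+k) and the required friction f = kMg sinθ/(1+k).
With N = Mg cosθ, the no-slip condition f ≤ μN gives μ_min = f/N = k tanθ/(1+k).
μ_min = (2/3) × tan18.5° / 1.667 ≈ 0.134.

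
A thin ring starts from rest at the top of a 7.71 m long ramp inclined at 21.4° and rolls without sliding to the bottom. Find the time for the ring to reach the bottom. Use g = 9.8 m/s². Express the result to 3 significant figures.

t ≈ 2.94 s

The moment of inertia is MR², giving k ≡ I/(MR²) = 1.
Translational: Mg sinθ − f = Ma. Rotational about the CM: fR = Iα = kMRa, so f = kMa.
Hence a = g sinθ/(1+k) = 9.8×sin21.4°/2 = 1.788 m/s².
Starting from rest, L = ½at², so t = √(2L/a) = √(2×7.71/1.788) ≈ 2.94 s.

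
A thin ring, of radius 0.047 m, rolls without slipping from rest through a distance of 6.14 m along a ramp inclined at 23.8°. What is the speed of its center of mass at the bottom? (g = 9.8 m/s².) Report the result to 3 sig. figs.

v ≈ 4.93 m/s

With I = MR², the ratio k = I/(MR²) is 1.
Rolling without slipping gives ω = v/R, so the total kinetic energy is ½Mv² + ½Iω² = ½(1+k)Mv² = Mv².
The vertical drop is h = L sinθ = 6.14 × sin23.8° = 2.478 m.
Setting Mgh = Mv² gives v = √(2gh/(1+k)) = √(2·9.8·2.478/2) ≈ 4.93 m/s.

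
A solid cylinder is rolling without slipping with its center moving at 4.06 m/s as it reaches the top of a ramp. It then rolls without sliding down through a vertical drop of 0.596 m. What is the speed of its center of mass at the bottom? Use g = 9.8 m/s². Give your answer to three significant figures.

v ≈ 4.93 m/s

The moment of inertia is (1/2)MR², giving k ≡ I/(MR²) = 0.5.
Since it rolls without slipping, ω = v/R and KE = ½Mv² + ½Iω² = ½(1+k)Mv² = (3/4)Mv².
Conserving energy between top and bottom: (3/4)Mv² = (3/4)Mv₀² + Mgh, hence v² = v₀² + 2gh/(1+k).
v = √(4.06² + 2×9.8×0.596/1.5) = √24.27 ≈ 4.93 m/s.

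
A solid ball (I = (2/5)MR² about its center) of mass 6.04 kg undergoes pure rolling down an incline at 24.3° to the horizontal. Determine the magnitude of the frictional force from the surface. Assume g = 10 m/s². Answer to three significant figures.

f ≈ 7.10 N

For this body I = (2/5)MR², i.e. k = I/(MR²) = 0.4.
Translational: Mg sinθ − f = Ma. Rotational about the CM: fR = Iα = kMRa, so f = kMa.
Combining, a = g sinθ/(1+k) and f = kMa = kMg sinθ/(1+k).
f = 0.4 × 6.04 × 10 × sin24.3° / 1.4 ≈ 7.10 N.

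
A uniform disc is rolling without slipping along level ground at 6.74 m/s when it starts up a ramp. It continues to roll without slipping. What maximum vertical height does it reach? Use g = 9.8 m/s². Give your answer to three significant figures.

With I = (1/2)MR², the ratio k = I/(MR²) is 0.5.
Since it rolls without slipping, ω = v/R and KE = ½Mv² + ½Iω² = ½(1+k)Mv² = (3/4)Mv².
All of this converts to potential energy at the highest point: (3/4)Mv₀² = Mgh.
Thus h = (1+k)v₀²/(2g) = 1.5 × 6.74² / (2 × 9.8) ≈ 3.48 m.

h ≈ 3.48 m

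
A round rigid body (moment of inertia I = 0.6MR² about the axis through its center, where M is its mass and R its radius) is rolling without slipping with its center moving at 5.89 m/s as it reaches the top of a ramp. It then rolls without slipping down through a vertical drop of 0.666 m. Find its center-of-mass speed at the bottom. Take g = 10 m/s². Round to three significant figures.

For this body I = 0.6MR², i.e. k = I/(MR²) = 0.6.
Since it rolls without slipping, ω = v/R and KE = ½Mv² + ½Iω² = ½(1+k)Mv² = (4/5)Mv².
Energy conservation: (4/5)Mv₀² + Mgh = (4/5)Mv², so v² = v₀² + 2gh/(1+k).
v = √(5.89² + 2×10×0.666/1.6) = √43.02 ≈ 6.56 m/s.

v ≈ 6.56 m/s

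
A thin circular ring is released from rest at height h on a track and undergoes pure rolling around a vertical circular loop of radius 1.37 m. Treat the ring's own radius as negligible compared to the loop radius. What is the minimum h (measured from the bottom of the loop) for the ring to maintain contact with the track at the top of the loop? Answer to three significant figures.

h_min ≈ 4.11 m

The moment of inertia is MR², giving k ≡ I/(MR²) = 1.
At the top of the loop, the minimum-contact condition is Mg = Mv_top²/r, so v_top² = gr.
With ω = v/R, the kinetic energy at speed v is ½(1+k)Mv² = Mv².
Energy conservation from release (height h) to the top (height 2r): Mgh = Mg(2r) + M·gr.
Thus h_min = 2r + (1+k)r/2 = r(2 + 2/2) = 1.37 × 3 ≈ 4.11 m.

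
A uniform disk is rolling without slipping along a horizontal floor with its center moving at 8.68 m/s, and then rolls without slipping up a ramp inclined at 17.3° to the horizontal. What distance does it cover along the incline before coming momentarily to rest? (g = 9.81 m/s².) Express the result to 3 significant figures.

The moment of inertia is (1/2)MR², giving k ≡ I/(MR²) = 0.5.
Pure rolling means v = ωR; then KE = ½Mv² + ½I(v/R)² = ½(1+k)Mv² = (3/4)Mv².
Setting this equal to Mgh gives the vertical rise h = (1+k)v₀²/(2g) = 1.5×8.68²/(2×9.81) = 5.76 m.
The distance along the slope is d = h/sinθ = 5.76/sin17.3° ≈ 19.4 m.

d ≈ 19.4 m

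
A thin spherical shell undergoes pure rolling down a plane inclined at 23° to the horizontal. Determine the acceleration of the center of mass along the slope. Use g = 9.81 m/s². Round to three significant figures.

With I = (2/3)MR², the ratio k = I/(MR²) is 2/3.
Translational: Mg sinθ − f = Ma. Rotational about the CM: fR = Iα = kMRa, so f = kMa.
Eliminating f: Mg sinθ = (1+k)Ma, so a = g sinθ/(1+k) = 9.81 × sin23° / 1.667 ≈ 2.30 m/s².

a ≈ 2.30 m/s²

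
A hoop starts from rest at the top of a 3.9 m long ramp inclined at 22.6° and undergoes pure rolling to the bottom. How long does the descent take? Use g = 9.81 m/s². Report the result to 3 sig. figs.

For this body I = MR², i.e. k = I/(MR²) = 1.
Translational: Mg sinθ − f = Ma. Rotational about the CM: fR = Iα = kMRa, so f = kMa.
Hence a = g sinθ/(1+k) = 9.81×sin22.6°/2 = 1.885 m/s².
With constant a from rest, t = √(2L/a) = √(2·3.9/1.885) ≈ 2.03 s.

t ≈ 2.03 s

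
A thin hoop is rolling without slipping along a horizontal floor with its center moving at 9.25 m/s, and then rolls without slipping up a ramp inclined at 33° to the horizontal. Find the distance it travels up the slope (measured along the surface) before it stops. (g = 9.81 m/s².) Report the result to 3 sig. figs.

The moment of inertia is MR², giving k ≡ I/(MR²) = 1.
Pure rolling means v = ωR; then KE = ½Mv² + ½I(v/R)² = ½(1+k)Mv² = Mv².
Setting this equal to Mgh gives the vertical rise h = (1+k)v₀²/(2g) = 2×9.25²/(2×9.81) = 8.722 m.
The distance along the slope is d = h/sinθ = 8.722/sin33° ≈ 16.0 m.

d ≈ 16.0 m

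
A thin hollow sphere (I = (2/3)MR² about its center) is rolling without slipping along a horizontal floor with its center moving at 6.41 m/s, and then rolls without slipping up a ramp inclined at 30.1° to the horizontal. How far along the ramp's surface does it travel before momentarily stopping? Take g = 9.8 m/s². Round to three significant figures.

d ≈ 6.97 m

The moment of inertia is (2/3)MR², giving k ≡ I/(MR²) = 2/3.
Rolling without slipping gives ω = v/R, so the total kinetic energy is ½Mv² + ½Iω² = ½(1+k)Mv² = (5/6)Mv².
Setting this equal to Mgh gives the vertical rise h = (1+k)v₀²/(2g) = 1.667×6.41²/(2×9.8) = 3.494 m.
The distance along the slope is d = h/sinθ = 3.494/sin30.1° ≈ 6.97 m.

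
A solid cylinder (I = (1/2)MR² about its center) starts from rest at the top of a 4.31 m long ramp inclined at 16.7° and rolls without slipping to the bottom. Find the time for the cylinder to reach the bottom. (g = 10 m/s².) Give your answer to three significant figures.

t ≈ 2.12 s

Here I = (1/2)MR², so the shape factor k = I/(MR²) = 0.5.
Translational: Mg sinθ − f = Ma. Rotational about the CM: fR = Iα = kMRa, so f = kMa.
Hence a = g sinθ/(1+k) = 10×sin16.7°/1.5 = 1.916 m/s².
With constant a from rest, t = √(2L/a) = √(2·4.31/1.916) ≈ 2.12 s.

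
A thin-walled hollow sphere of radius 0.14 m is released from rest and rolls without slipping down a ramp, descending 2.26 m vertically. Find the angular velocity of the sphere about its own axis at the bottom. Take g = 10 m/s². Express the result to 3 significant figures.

Here I = (2/3)MR², so the shape factor k = I/(MR²) = 2/3.
Rolling without slipping gives ω = v/R, so the total kinetic energy is ½Mv² + ½Iω² = ½(1+k)Mv² = (5/6)Mv².
Energy conservation Mgh = ½(1+k)Mv² gives v = √(2gh/(1+k)) = √(2 × 10 × 2.26 / 1.667) = 5.208 m/s.
The angular speed follows from ω = v/R = 5.208/0.14 ≈ 37.2 rad/s.

ω ≈ 37.2 rad/s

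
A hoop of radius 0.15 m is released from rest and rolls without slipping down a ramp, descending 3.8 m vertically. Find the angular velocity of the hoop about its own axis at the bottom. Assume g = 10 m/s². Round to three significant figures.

Here I = MR², so the shape factor k = I/(MR²) = 1.
Rolling without slipping gives ω = v/R, so the total kinetic energy is ½Mv² + ½Iω² = ½(1+k)Mv² = Mv².
Energy conservation Mgh = ½(1+k)Mv² gives v = √(2gh/(1+k)) = √(2 × 10 × 3.8 / 2) = 6.164 m/s.
The angular speed follows from ω = v/R = 6.164/0.15 ≈ 41.1 rad/s.

ω ≈ 41.1 rad/s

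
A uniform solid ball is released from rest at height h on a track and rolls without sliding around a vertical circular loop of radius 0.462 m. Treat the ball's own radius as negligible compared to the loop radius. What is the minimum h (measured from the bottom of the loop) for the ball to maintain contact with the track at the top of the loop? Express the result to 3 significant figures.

Here I = (2/5)MR², so the shape factor k = I/(MR²) = 0.4.
At the top, contact is just lost when gravity alone supplies the centripetal force: Mg = Mv_top²/r, i.e. v_top² = gr.
With ω = v/R, the kinetic energy at speed v is ½(1+k)Mv² = (7/10)Mv².
Energy conservation from release (height h) to the top (height 2r): Mgh = Mg(2r) + (7/10)M·gr.
Thus h_min = 2r + (1+k)r/2 = r(2 + 1.4/2) = 0.462 × 2.7 ≈ 1.25 m.

h_min ≈ 1.25 m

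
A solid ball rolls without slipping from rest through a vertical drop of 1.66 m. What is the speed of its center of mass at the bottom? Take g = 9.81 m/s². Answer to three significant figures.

With I = (2/5)MR², the ratio k = I/(MR²) is 0.4.
The rolling condition ω = v/R makes the rotational term ½I(v/R)² = ½kMv², so KE_total = ½(1+k)Mv² = (7/10)Mv².
Energy conservation: Mgh = (7/10)Mv², so v = √(2gh/(1+k)) = √(2 × 9.81 × 1.66 / 1.4) ≈ 4.82 m/s.

v ≈ 4.82 m/s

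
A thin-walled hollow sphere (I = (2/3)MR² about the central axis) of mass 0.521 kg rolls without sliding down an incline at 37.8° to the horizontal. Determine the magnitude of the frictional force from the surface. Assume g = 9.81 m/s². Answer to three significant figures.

f ≈ 1.25 N

The moment of inertia is (2/3)MR², giving k ≡ I/(MR²) = 2/3.
Newton's second law down the slope: Mg sinθ − f = Ma. The torque equation fR = Iα (with α = a/R) gives f = kMa.
Combining, a = g sinθ/(1+k) and f = kMa = kMg sinθ/(1+k).
f = (2/3) × 0.521 × 9.81 × sin37.8° / 1.667 ≈ 1.25 N.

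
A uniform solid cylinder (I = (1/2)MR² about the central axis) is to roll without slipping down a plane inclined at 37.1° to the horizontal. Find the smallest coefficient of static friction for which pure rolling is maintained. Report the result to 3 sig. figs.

With I = (1/2)MR², the ratio k = I/(MR²) is 0.5.
Along the incline Mg sinθ − f = Ma, and torque about the center fR = Iα = kMR²(a/R) gives f = kMa.
These give a = g sinθ/(1+k) and the required friction f = kMg sinθ/(1+k).
With N = Mg cosθ, the no-slip condition f ≤ μN gives μ_min = f/N = k tanθ/(1+k).
μ_min = 0.5 × tan37.1° / 1.5 ≈ 0.252.

μ_min ≈ 0.252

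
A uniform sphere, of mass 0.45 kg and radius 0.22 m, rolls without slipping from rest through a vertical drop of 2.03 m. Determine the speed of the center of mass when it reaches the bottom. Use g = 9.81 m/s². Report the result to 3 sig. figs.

v ≈ 5.33 m/s

For this body I = (2/5)MR², i.e. k = I/(MR²) = 0.4.
Rolling without slipping gives ω = v/R, so the total kinetic energy is ½Mv² + ½Iω² = ½(1+k)Mv² = (7/10)Mv².
Energy conservation: Mgh = (7/10)Mv², so v = √(2gh/(1+k)) = √(2 × 9.81 × 2.03 / 1.4) ≈ 5.33 m/s.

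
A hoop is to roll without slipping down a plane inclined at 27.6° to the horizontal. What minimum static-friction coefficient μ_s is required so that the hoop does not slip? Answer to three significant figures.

μ_min ≈ 0.261

Here I = MR², so the shape factor k = I/(MR²) = 1.
Along the incline Mg sinθ − f = Ma, and torque about the center fR = Iα = kMR²(a/R) gives f = kMa.
These give a = g sinθ/(1+k) and the required friction f = kMg sinθ/(1+k).
The normal force is N = Mg cosθ, so μ_min = f/N = k tanθ/(1+k).
μ_min = 1 × tan27.6° / 2 ≈ 0.261.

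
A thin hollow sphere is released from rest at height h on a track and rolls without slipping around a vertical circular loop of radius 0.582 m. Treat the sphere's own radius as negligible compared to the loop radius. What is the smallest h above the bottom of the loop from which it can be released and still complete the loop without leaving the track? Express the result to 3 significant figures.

h_min ≈ 1.65 m

Here I = (2/3)MR², so the shape factor k = I/(MR²) = 2/3.
At the top of the loop, the minimum-contact condition is Mg = Mv_top²/r, so v_top² = gr.
With ω = v/R, the kinetic energy at speed v is ½(1+k)Mv² = (5/6)Mv².
Energy conservation from release (height h) to the top (height 2r): Mgh = Mg(2r) + (5/6)M·gr.
Thus h_min = 2r + (1+k)r/2 = r(2 + 1.667/2) = 0.582 × 2.833 ≈ 1.65 m.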